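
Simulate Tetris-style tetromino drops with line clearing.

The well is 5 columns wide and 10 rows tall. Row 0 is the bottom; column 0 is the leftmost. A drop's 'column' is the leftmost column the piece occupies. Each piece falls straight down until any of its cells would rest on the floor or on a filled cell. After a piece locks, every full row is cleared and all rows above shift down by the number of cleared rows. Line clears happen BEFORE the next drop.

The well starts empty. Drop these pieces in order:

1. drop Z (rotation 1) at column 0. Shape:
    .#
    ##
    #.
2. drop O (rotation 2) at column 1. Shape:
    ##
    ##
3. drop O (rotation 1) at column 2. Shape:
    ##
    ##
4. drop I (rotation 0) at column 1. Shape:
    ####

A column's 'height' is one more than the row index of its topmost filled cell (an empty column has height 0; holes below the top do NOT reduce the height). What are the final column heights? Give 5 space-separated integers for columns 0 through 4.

Drop 1: Z rot1 at col 0 lands with bottom-row=0; cleared 0 line(s) (total 0); column heights now [2 3 0 0 0], max=3
Drop 2: O rot2 at col 1 lands with bottom-row=3; cleared 0 line(s) (total 0); column heights now [2 5 5 0 0], max=5
Drop 3: O rot1 at col 2 lands with bottom-row=5; cleared 0 line(s) (total 0); column heights now [2 5 7 7 0], max=7
Drop 4: I rot0 at col 1 lands with bottom-row=7; cleared 0 line(s) (total 0); column heights now [2 8 8 8 8], max=8

Answer: 2 8 8 8 8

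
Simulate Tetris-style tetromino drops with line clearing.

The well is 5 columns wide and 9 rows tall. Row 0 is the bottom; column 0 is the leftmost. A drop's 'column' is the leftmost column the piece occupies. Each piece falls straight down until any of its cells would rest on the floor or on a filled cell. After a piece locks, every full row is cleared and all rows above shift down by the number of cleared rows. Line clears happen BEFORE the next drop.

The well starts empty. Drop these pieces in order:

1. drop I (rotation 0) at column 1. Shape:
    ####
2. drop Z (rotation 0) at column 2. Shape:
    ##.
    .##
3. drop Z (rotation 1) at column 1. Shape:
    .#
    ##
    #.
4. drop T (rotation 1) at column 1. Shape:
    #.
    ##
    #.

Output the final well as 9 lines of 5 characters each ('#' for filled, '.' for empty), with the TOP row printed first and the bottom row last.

Answer: .....
.....
.#...
.##..
.##..
.##..
.###.
...##
.####

Derivation:
Drop 1: I rot0 at col 1 lands with bottom-row=0; cleared 0 line(s) (total 0); column heights now [0 1 1 1 1], max=1
Drop 2: Z rot0 at col 2 lands with bottom-row=1; cleared 0 line(s) (total 0); column heights now [0 1 3 3 2], max=3
Drop 3: Z rot1 at col 1 lands with bottom-row=2; cleared 0 line(s) (total 0); column heights now [0 4 5 3 2], max=5
Drop 4: T rot1 at col 1 lands with bottom-row=4; cleared 0 line(s) (total 0); column heights now [0 7 6 3 2], max=7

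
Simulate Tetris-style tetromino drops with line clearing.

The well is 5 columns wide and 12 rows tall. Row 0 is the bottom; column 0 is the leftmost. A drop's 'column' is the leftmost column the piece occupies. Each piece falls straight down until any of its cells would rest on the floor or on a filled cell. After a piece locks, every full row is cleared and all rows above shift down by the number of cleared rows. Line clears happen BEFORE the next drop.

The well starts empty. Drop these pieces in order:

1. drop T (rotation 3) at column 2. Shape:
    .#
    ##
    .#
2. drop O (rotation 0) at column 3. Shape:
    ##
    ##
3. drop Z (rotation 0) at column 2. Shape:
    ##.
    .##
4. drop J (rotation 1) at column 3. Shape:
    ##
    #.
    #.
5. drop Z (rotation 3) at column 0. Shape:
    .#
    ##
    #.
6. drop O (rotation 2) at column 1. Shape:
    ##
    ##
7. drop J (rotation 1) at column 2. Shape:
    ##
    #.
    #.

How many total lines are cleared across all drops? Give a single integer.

Drop 1: T rot3 at col 2 lands with bottom-row=0; cleared 0 line(s) (total 0); column heights now [0 0 2 3 0], max=3
Drop 2: O rot0 at col 3 lands with bottom-row=3; cleared 0 line(s) (total 0); column heights now [0 0 2 5 5], max=5
Drop 3: Z rot0 at col 2 lands with bottom-row=5; cleared 0 line(s) (total 0); column heights now [0 0 7 7 6], max=7
Drop 4: J rot1 at col 3 lands with bottom-row=7; cleared 0 line(s) (total 0); column heights now [0 0 7 10 10], max=10
Drop 5: Z rot3 at col 0 lands with bottom-row=0; cleared 0 line(s) (total 0); column heights now [2 3 7 10 10], max=10
Drop 6: O rot2 at col 1 lands with bottom-row=7; cleared 0 line(s) (total 0); column heights now [2 9 9 10 10], max=10
Drop 7: J rot1 at col 2 lands with bottom-row=9; cleared 0 line(s) (total 0); column heights now [2 9 12 12 10], max=12

Answer: 0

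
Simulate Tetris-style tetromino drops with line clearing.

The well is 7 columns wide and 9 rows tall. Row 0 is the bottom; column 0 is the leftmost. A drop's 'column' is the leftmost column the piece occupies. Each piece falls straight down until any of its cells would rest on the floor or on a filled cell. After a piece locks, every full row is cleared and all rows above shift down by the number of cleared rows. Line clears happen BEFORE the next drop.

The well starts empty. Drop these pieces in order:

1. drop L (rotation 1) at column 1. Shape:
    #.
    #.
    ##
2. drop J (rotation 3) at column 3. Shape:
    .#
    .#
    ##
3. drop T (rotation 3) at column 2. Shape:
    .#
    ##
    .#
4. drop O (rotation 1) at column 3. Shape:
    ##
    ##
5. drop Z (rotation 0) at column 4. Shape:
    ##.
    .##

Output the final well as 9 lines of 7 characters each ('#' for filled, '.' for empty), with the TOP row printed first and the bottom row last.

Answer: .......
.......
....##.
...####
...##..
...#...
.####..
.#.##..
.####..

Derivation:
Drop 1: L rot1 at col 1 lands with bottom-row=0; cleared 0 line(s) (total 0); column heights now [0 3 1 0 0 0 0], max=3
Drop 2: J rot3 at col 3 lands with bottom-row=0; cleared 0 line(s) (total 0); column heights now [0 3 1 1 3 0 0], max=3
Drop 3: T rot3 at col 2 lands with bottom-row=1; cleared 0 line(s) (total 0); column heights now [0 3 3 4 3 0 0], max=4
Drop 4: O rot1 at col 3 lands with bottom-row=4; cleared 0 line(s) (total 0); column heights now [0 3 3 6 6 0 0], max=6
Drop 5: Z rot0 at col 4 lands with bottom-row=5; cleared 0 line(s) (total 0); column heights now [0 3 3 6 7 7 6], max=7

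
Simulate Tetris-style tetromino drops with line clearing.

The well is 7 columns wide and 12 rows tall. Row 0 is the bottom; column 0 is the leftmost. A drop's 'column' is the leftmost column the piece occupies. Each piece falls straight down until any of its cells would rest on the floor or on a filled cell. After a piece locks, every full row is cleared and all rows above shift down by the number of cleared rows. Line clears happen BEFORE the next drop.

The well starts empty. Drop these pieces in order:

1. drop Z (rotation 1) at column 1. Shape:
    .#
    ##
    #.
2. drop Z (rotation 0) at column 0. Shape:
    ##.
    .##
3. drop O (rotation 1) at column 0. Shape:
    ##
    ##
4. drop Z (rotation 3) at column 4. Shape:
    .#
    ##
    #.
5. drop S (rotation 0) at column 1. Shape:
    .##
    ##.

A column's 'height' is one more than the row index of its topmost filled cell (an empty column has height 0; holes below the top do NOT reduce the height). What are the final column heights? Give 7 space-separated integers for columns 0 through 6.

Answer: 7 8 9 9 2 3 0

Derivation:
Drop 1: Z rot1 at col 1 lands with bottom-row=0; cleared 0 line(s) (total 0); column heights now [0 2 3 0 0 0 0], max=3
Drop 2: Z rot0 at col 0 lands with bottom-row=3; cleared 0 line(s) (total 0); column heights now [5 5 4 0 0 0 0], max=5
Drop 3: O rot1 at col 0 lands with bottom-row=5; cleared 0 line(s) (total 0); column heights now [7 7 4 0 0 0 0], max=7
Drop 4: Z rot3 at col 4 lands with bottom-row=0; cleared 0 line(s) (total 0); column heights now [7 7 4 0 2 3 0], max=7
Drop 5: S rot0 at col 1 lands with bottom-row=7; cleared 0 line(s) (total 0); column heights now [7 8 9 9 2 3 0], max=9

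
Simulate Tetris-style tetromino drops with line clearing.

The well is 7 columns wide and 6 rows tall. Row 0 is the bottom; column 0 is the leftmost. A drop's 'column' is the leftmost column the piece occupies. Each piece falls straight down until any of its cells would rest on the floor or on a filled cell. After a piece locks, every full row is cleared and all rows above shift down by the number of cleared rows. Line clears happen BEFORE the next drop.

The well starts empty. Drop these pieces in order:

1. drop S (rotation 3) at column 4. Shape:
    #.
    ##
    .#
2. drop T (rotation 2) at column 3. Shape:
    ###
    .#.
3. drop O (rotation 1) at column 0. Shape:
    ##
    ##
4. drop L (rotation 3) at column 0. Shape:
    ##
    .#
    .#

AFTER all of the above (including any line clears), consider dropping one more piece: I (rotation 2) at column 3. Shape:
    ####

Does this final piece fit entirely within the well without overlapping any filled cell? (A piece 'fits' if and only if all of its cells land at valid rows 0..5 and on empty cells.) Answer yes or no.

Drop 1: S rot3 at col 4 lands with bottom-row=0; cleared 0 line(s) (total 0); column heights now [0 0 0 0 3 2 0], max=3
Drop 2: T rot2 at col 3 lands with bottom-row=3; cleared 0 line(s) (total 0); column heights now [0 0 0 5 5 5 0], max=5
Drop 3: O rot1 at col 0 lands with bottom-row=0; cleared 0 line(s) (total 0); column heights now [2 2 0 5 5 5 0], max=5
Drop 4: L rot3 at col 0 lands with bottom-row=2; cleared 0 line(s) (total 0); column heights now [5 5 0 5 5 5 0], max=5
Test piece I rot2 at col 3 (width 4): heights before test = [5 5 0 5 5 5 0]; fits = True

Answer: yes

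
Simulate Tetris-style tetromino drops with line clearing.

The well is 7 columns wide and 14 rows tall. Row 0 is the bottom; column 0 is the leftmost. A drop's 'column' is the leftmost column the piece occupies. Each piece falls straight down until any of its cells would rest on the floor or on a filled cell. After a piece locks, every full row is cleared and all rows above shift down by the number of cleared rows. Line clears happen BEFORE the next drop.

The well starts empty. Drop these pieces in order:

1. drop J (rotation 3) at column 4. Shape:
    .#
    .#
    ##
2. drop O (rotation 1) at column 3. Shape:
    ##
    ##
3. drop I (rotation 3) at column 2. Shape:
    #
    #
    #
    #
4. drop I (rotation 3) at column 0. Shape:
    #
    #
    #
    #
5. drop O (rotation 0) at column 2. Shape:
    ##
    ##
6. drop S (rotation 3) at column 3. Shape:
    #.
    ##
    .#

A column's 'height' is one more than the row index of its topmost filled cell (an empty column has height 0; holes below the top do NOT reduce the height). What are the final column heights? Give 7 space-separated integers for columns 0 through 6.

Answer: 4 0 6 8 7 3 0

Derivation:
Drop 1: J rot3 at col 4 lands with bottom-row=0; cleared 0 line(s) (total 0); column heights now [0 0 0 0 1 3 0], max=3
Drop 2: O rot1 at col 3 lands with bottom-row=1; cleared 0 line(s) (total 0); column heights now [0 0 0 3 3 3 0], max=3
Drop 3: I rot3 at col 2 lands with bottom-row=0; cleared 0 line(s) (total 0); column heights now [0 0 4 3 3 3 0], max=4
Drop 4: I rot3 at col 0 lands with bottom-row=0; cleared 0 line(s) (total 0); column heights now [4 0 4 3 3 3 0], max=4
Drop 5: O rot0 at col 2 lands with bottom-row=4; cleared 0 line(s) (total 0); column heights now [4 0 6 6 3 3 0], max=6
Drop 6: S rot3 at col 3 lands with bottom-row=5; cleared 0 line(s) (total 0); column heights now [4 0 6 8 7 3 0], max=8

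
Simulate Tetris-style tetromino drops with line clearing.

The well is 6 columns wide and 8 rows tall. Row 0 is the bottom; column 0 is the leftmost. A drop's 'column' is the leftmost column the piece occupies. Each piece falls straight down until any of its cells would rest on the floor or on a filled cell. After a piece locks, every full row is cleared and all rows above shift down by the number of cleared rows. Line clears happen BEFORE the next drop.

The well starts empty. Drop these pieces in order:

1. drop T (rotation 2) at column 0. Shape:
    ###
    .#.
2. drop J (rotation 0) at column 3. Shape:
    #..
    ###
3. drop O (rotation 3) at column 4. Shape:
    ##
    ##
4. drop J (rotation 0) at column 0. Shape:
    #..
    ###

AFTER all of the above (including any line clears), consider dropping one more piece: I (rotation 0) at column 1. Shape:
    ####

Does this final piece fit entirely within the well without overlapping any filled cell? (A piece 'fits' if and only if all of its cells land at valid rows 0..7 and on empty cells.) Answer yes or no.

Drop 1: T rot2 at col 0 lands with bottom-row=0; cleared 0 line(s) (total 0); column heights now [2 2 2 0 0 0], max=2
Drop 2: J rot0 at col 3 lands with bottom-row=0; cleared 0 line(s) (total 0); column heights now [2 2 2 2 1 1], max=2
Drop 3: O rot3 at col 4 lands with bottom-row=1; cleared 1 line(s) (total 1); column heights now [0 1 0 1 2 2], max=2
Drop 4: J rot0 at col 0 lands with bottom-row=1; cleared 0 line(s) (total 1); column heights now [3 2 2 1 2 2], max=3
Test piece I rot0 at col 1 (width 4): heights before test = [3 2 2 1 2 2]; fits = True

Answer: yes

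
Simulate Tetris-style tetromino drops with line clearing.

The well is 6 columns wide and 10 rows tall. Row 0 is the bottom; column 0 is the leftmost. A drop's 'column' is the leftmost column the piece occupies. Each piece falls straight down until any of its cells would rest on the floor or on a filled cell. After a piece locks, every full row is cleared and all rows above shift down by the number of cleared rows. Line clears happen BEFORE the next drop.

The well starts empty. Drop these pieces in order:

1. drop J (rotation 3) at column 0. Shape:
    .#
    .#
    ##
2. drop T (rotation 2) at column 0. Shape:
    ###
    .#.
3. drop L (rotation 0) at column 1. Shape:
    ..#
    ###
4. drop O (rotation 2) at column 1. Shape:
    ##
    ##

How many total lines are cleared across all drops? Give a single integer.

Drop 1: J rot3 at col 0 lands with bottom-row=0; cleared 0 line(s) (total 0); column heights now [1 3 0 0 0 0], max=3
Drop 2: T rot2 at col 0 lands with bottom-row=3; cleared 0 line(s) (total 0); column heights now [5 5 5 0 0 0], max=5
Drop 3: L rot0 at col 1 lands with bottom-row=5; cleared 0 line(s) (total 0); column heights now [5 6 6 7 0 0], max=7
Drop 4: O rot2 at col 1 lands with bottom-row=6; cleared 0 line(s) (total 0); column heights now [5 8 8 7 0 0], max=8

Answer: 0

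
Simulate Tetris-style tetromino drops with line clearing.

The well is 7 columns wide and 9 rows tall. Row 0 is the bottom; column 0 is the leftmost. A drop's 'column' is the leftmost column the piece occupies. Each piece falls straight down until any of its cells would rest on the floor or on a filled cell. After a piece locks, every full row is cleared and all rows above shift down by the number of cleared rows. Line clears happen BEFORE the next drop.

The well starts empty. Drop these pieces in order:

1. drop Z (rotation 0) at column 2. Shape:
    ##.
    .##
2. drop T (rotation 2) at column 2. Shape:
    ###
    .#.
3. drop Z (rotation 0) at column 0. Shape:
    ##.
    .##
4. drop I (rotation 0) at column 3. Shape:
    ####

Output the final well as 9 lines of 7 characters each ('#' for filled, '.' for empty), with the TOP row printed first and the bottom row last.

Drop 1: Z rot0 at col 2 lands with bottom-row=0; cleared 0 line(s) (total 0); column heights now [0 0 2 2 1 0 0], max=2
Drop 2: T rot2 at col 2 lands with bottom-row=2; cleared 0 line(s) (total 0); column heights now [0 0 4 4 4 0 0], max=4
Drop 3: Z rot0 at col 0 lands with bottom-row=4; cleared 0 line(s) (total 0); column heights now [6 6 5 4 4 0 0], max=6
Drop 4: I rot0 at col 3 lands with bottom-row=4; cleared 0 line(s) (total 0); column heights now [6 6 5 5 5 5 5], max=6

Answer: .......
.......
.......
##.....
.######
..###..
...#...
..##...
...##..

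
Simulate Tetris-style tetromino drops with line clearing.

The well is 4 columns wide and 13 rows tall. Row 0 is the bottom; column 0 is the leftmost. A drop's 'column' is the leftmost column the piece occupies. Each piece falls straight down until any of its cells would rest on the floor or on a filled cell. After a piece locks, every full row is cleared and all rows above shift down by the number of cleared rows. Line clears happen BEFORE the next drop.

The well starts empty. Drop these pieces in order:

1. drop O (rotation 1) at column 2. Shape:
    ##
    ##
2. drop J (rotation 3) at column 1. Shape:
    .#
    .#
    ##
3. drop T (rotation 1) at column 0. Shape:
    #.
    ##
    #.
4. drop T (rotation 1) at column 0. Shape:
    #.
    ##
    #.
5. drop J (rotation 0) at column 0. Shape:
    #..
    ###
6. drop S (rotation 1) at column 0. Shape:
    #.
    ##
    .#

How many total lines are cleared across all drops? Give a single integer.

Drop 1: O rot1 at col 2 lands with bottom-row=0; cleared 0 line(s) (total 0); column heights now [0 0 2 2], max=2
Drop 2: J rot3 at col 1 lands with bottom-row=2; cleared 0 line(s) (total 0); column heights now [0 3 5 2], max=5
Drop 3: T rot1 at col 0 lands with bottom-row=2; cleared 0 line(s) (total 0); column heights now [5 4 5 2], max=5
Drop 4: T rot1 at col 0 lands with bottom-row=5; cleared 0 line(s) (total 0); column heights now [8 7 5 2], max=8
Drop 5: J rot0 at col 0 lands with bottom-row=8; cleared 0 line(s) (total 0); column heights now [10 9 9 2], max=10
Drop 6: S rot1 at col 0 lands with bottom-row=9; cleared 0 line(s) (total 0); column heights now [12 11 9 2], max=12

Answer: 0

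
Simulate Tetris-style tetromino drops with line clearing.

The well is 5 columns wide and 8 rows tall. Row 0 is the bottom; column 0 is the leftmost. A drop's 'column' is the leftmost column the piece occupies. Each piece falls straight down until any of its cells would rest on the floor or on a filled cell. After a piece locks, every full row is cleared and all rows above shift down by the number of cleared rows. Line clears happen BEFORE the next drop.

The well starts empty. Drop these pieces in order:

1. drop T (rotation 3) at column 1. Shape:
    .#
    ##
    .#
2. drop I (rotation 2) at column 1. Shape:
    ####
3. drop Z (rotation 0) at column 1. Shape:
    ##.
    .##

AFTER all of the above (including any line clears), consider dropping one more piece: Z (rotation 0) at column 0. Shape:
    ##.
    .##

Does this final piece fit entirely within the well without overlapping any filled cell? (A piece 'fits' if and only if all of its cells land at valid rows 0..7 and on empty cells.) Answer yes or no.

Drop 1: T rot3 at col 1 lands with bottom-row=0; cleared 0 line(s) (total 0); column heights now [0 2 3 0 0], max=3
Drop 2: I rot2 at col 1 lands with bottom-row=3; cleared 0 line(s) (total 0); column heights now [0 4 4 4 4], max=4
Drop 3: Z rot0 at col 1 lands with bottom-row=4; cleared 0 line(s) (total 0); column heights now [0 6 6 5 4], max=6
Test piece Z rot0 at col 0 (width 3): heights before test = [0 6 6 5 4]; fits = True

Answer: yes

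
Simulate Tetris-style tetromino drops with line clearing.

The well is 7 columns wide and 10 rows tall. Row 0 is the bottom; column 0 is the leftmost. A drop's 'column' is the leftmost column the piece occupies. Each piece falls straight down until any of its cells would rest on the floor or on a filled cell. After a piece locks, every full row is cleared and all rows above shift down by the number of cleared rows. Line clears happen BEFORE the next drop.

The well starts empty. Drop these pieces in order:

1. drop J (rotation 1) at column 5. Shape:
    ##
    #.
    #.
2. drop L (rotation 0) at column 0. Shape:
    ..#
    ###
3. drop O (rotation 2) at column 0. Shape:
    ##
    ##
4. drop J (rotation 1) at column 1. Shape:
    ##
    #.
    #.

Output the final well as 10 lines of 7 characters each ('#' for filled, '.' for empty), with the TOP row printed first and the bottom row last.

Answer: .......
.......
.......
.......
.##....
.#.....
.#.....
##...##
###..#.
###..#.

Derivation:
Drop 1: J rot1 at col 5 lands with bottom-row=0; cleared 0 line(s) (total 0); column heights now [0 0 0 0 0 3 3], max=3
Drop 2: L rot0 at col 0 lands with bottom-row=0; cleared 0 line(s) (total 0); column heights now [1 1 2 0 0 3 3], max=3
Drop 3: O rot2 at col 0 lands with bottom-row=1; cleared 0 line(s) (total 0); column heights now [3 3 2 0 0 3 3], max=3
Drop 4: J rot1 at col 1 lands with bottom-row=3; cleared 0 line(s) (total 0); column heights now [3 6 6 0 0 3 3], max=6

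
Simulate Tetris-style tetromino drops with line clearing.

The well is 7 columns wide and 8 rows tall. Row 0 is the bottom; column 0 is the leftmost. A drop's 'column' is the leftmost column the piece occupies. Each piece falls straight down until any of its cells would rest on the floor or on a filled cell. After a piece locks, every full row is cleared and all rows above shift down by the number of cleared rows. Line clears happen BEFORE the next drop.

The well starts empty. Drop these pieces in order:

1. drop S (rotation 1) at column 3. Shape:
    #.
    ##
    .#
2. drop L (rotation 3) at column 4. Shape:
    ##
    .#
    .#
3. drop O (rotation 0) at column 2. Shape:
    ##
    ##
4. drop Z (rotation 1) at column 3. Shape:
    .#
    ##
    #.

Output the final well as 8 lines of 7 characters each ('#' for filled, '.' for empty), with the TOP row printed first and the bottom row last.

Drop 1: S rot1 at col 3 lands with bottom-row=0; cleared 0 line(s) (total 0); column heights now [0 0 0 3 2 0 0], max=3
Drop 2: L rot3 at col 4 lands with bottom-row=0; cleared 0 line(s) (total 0); column heights now [0 0 0 3 3 3 0], max=3
Drop 3: O rot0 at col 2 lands with bottom-row=3; cleared 0 line(s) (total 0); column heights now [0 0 5 5 3 3 0], max=5
Drop 4: Z rot1 at col 3 lands with bottom-row=5; cleared 0 line(s) (total 0); column heights now [0 0 5 7 8 3 0], max=8

Answer: ....#..
...##..
...#...
..##...
..##...
...###.
...###.
....##.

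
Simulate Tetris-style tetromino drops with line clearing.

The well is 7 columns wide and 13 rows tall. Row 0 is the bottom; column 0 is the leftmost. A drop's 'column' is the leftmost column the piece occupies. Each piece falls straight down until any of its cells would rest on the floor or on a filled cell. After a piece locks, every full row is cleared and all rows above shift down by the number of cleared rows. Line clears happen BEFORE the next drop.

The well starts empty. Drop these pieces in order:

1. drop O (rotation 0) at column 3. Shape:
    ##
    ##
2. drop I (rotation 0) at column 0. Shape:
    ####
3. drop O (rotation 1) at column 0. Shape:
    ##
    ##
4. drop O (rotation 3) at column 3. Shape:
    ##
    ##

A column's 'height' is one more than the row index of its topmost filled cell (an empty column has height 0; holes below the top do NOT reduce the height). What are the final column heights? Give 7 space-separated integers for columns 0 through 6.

Drop 1: O rot0 at col 3 lands with bottom-row=0; cleared 0 line(s) (total 0); column heights now [0 0 0 2 2 0 0], max=2
Drop 2: I rot0 at col 0 lands with bottom-row=2; cleared 0 line(s) (total 0); column heights now [3 3 3 3 2 0 0], max=3
Drop 3: O rot1 at col 0 lands with bottom-row=3; cleared 0 line(s) (total 0); column heights now [5 5 3 3 2 0 0], max=5
Drop 4: O rot3 at col 3 lands with bottom-row=3; cleared 0 line(s) (total 0); column heights now [5 5 3 5 5 0 0], max=5

Answer: 5 5 3 5 5 0 0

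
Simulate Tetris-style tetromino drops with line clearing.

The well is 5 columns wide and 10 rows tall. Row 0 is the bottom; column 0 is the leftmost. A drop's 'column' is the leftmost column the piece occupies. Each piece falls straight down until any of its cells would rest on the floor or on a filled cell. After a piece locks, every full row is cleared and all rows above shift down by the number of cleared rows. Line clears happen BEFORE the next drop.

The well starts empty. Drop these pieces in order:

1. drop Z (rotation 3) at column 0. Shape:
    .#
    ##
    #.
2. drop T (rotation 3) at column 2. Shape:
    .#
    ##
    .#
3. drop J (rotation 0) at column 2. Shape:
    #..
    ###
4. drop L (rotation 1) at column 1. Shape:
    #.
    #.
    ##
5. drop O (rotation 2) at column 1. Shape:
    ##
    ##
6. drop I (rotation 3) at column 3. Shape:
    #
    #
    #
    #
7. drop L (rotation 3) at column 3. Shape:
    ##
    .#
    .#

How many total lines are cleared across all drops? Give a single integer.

Drop 1: Z rot3 at col 0 lands with bottom-row=0; cleared 0 line(s) (total 0); column heights now [2 3 0 0 0], max=3
Drop 2: T rot3 at col 2 lands with bottom-row=0; cleared 0 line(s) (total 0); column heights now [2 3 2 3 0], max=3
Drop 3: J rot0 at col 2 lands with bottom-row=3; cleared 0 line(s) (total 0); column heights now [2 3 5 4 4], max=5
Drop 4: L rot1 at col 1 lands with bottom-row=5; cleared 0 line(s) (total 0); column heights now [2 8 6 4 4], max=8
Drop 5: O rot2 at col 1 lands with bottom-row=8; cleared 0 line(s) (total 0); column heights now [2 10 10 4 4], max=10
Drop 6: I rot3 at col 3 lands with bottom-row=4; cleared 0 line(s) (total 0); column heights now [2 10 10 8 4], max=10
Drop 7: L rot3 at col 3 lands with bottom-row=6; cleared 0 line(s) (total 0); column heights now [2 10 10 9 9], max=10

Answer: 0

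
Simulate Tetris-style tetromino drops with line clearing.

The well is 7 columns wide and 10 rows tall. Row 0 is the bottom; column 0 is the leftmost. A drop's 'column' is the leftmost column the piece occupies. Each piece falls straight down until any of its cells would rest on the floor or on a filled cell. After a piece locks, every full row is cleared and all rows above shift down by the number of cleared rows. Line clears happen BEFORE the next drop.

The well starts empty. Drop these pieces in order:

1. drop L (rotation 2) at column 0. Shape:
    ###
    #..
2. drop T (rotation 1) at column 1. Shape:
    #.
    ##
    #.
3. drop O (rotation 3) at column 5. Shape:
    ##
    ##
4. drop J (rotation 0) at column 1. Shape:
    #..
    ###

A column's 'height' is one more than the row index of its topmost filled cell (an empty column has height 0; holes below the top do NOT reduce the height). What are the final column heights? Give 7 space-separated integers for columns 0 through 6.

Answer: 2 7 6 6 0 2 2

Derivation:
Drop 1: L rot2 at col 0 lands with bottom-row=0; cleared 0 line(s) (total 0); column heights now [2 2 2 0 0 0 0], max=2
Drop 2: T rot1 at col 1 lands with bottom-row=2; cleared 0 line(s) (total 0); column heights now [2 5 4 0 0 0 0], max=5
Drop 3: O rot3 at col 5 lands with bottom-row=0; cleared 0 line(s) (total 0); column heights now [2 5 4 0 0 2 2], max=5
Drop 4: J rot0 at col 1 lands with bottom-row=5; cleared 0 line(s) (total 0); column heights now [2 7 6 6 0 2 2], max=7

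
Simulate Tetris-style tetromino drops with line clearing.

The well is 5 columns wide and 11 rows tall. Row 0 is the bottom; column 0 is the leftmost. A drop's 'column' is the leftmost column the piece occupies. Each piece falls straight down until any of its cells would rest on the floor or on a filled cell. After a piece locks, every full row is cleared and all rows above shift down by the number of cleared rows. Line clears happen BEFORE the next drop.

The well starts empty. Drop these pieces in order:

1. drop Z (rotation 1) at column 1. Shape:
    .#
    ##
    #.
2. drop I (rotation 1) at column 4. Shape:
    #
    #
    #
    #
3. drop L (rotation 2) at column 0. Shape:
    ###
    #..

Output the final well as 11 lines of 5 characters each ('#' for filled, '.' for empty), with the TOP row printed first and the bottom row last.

Answer: .....
.....
.....
.....
.....
.....
.....
###.#
#.#.#
.##.#
.#..#

Derivation:
Drop 1: Z rot1 at col 1 lands with bottom-row=0; cleared 0 line(s) (total 0); column heights now [0 2 3 0 0], max=3
Drop 2: I rot1 at col 4 lands with bottom-row=0; cleared 0 line(s) (total 0); column heights now [0 2 3 0 4], max=4
Drop 3: L rot2 at col 0 lands with bottom-row=2; cleared 0 line(s) (total 0); column heights now [4 4 4 0 4], max=4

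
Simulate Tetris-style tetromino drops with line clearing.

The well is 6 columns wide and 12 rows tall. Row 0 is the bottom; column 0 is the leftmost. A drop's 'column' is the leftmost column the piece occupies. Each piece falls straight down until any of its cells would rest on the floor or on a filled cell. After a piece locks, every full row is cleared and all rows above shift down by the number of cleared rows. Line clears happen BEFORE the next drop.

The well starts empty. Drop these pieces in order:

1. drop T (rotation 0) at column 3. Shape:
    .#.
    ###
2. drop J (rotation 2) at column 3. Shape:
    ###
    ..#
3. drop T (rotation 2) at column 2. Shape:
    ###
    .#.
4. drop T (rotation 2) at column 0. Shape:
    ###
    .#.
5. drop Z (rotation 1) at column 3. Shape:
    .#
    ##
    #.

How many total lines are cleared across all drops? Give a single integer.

Drop 1: T rot0 at col 3 lands with bottom-row=0; cleared 0 line(s) (total 0); column heights now [0 0 0 1 2 1], max=2
Drop 2: J rot2 at col 3 lands with bottom-row=1; cleared 0 line(s) (total 0); column heights now [0 0 0 3 3 3], max=3
Drop 3: T rot2 at col 2 lands with bottom-row=3; cleared 0 line(s) (total 0); column heights now [0 0 5 5 5 3], max=5
Drop 4: T rot2 at col 0 lands with bottom-row=4; cleared 0 line(s) (total 0); column heights now [6 6 6 5 5 3], max=6
Drop 5: Z rot1 at col 3 lands with bottom-row=5; cleared 0 line(s) (total 0); column heights now [6 6 6 7 8 3], max=8

Answer: 0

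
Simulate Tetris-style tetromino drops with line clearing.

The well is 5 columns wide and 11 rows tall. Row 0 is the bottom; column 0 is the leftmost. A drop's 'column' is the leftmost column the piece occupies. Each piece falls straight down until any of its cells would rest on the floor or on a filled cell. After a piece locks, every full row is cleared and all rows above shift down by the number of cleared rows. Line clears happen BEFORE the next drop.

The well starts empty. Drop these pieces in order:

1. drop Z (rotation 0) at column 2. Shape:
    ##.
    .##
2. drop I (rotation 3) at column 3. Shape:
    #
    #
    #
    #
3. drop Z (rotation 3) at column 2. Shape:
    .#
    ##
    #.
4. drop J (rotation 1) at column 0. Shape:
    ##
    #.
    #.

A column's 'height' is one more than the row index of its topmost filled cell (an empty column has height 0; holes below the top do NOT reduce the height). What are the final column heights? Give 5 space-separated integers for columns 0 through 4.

Drop 1: Z rot0 at col 2 lands with bottom-row=0; cleared 0 line(s) (total 0); column heights now [0 0 2 2 1], max=2
Drop 2: I rot3 at col 3 lands with bottom-row=2; cleared 0 line(s) (total 0); column heights now [0 0 2 6 1], max=6
Drop 3: Z rot3 at col 2 lands with bottom-row=5; cleared 0 line(s) (total 0); column heights now [0 0 7 8 1], max=8
Drop 4: J rot1 at col 0 lands with bottom-row=0; cleared 0 line(s) (total 0); column heights now [3 3 7 8 1], max=8

Answer: 3 3 7 8 1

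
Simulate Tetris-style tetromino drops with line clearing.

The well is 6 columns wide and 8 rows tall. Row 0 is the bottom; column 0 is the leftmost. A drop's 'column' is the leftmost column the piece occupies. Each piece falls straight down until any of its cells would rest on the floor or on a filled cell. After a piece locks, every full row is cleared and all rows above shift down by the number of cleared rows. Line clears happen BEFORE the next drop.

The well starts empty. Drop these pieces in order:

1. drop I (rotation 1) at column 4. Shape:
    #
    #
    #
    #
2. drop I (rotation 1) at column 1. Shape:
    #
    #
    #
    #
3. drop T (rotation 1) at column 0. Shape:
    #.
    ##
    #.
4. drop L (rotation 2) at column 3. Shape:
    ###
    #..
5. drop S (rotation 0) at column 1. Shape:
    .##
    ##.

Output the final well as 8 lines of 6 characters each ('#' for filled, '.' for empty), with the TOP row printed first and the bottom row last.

Answer: ......
..##..
###...
##.###
##.##.
.#..#.
.#..#.
.#..#.

Derivation:
Drop 1: I rot1 at col 4 lands with bottom-row=0; cleared 0 line(s) (total 0); column heights now [0 0 0 0 4 0], max=4
Drop 2: I rot1 at col 1 lands with bottom-row=0; cleared 0 line(s) (total 0); column heights now [0 4 0 0 4 0], max=4
Drop 3: T rot1 at col 0 lands with bottom-row=3; cleared 0 line(s) (total 0); column heights now [6 5 0 0 4 0], max=6
Drop 4: L rot2 at col 3 lands with bottom-row=3; cleared 0 line(s) (total 0); column heights now [6 5 0 5 5 5], max=6
Drop 5: S rot0 at col 1 lands with bottom-row=5; cleared 0 line(s) (total 0); column heights now [6 6 7 7 5 5], max=7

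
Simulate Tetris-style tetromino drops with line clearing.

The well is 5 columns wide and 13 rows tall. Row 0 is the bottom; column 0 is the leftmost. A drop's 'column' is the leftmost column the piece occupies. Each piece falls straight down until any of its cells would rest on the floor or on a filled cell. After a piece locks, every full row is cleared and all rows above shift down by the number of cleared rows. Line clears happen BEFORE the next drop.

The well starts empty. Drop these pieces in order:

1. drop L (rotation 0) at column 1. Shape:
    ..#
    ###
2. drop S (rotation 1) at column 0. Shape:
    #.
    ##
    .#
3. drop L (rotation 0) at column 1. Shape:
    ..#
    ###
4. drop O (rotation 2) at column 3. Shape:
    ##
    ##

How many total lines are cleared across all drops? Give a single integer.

Answer: 0

Derivation:
Drop 1: L rot0 at col 1 lands with bottom-row=0; cleared 0 line(s) (total 0); column heights now [0 1 1 2 0], max=2
Drop 2: S rot1 at col 0 lands with bottom-row=1; cleared 0 line(s) (total 0); column heights now [4 3 1 2 0], max=4
Drop 3: L rot0 at col 1 lands with bottom-row=3; cleared 0 line(s) (total 0); column heights now [4 4 4 5 0], max=5
Drop 4: O rot2 at col 3 lands with bottom-row=5; cleared 0 line(s) (total 0); column heights now [4 4 4 7 7], max=7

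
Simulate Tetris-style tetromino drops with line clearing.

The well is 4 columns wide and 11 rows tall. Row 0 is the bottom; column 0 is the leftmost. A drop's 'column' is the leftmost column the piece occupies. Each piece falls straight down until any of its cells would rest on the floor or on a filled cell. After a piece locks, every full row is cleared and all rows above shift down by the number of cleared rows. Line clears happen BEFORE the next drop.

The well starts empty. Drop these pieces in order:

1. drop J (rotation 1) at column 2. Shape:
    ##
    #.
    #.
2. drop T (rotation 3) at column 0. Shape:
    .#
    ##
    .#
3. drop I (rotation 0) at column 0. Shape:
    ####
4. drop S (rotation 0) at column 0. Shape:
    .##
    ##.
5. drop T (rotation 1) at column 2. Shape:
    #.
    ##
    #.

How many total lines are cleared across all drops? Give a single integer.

Answer: 1

Derivation:
Drop 1: J rot1 at col 2 lands with bottom-row=0; cleared 0 line(s) (total 0); column heights now [0 0 3 3], max=3
Drop 2: T rot3 at col 0 lands with bottom-row=0; cleared 0 line(s) (total 0); column heights now [2 3 3 3], max=3
Drop 3: I rot0 at col 0 lands with bottom-row=3; cleared 1 line(s) (total 1); column heights now [2 3 3 3], max=3
Drop 4: S rot0 at col 0 lands with bottom-row=3; cleared 0 line(s) (total 1); column heights now [4 5 5 3], max=5
Drop 5: T rot1 at col 2 lands with bottom-row=5; cleared 0 line(s) (total 1); column heights now [4 5 8 7], max=8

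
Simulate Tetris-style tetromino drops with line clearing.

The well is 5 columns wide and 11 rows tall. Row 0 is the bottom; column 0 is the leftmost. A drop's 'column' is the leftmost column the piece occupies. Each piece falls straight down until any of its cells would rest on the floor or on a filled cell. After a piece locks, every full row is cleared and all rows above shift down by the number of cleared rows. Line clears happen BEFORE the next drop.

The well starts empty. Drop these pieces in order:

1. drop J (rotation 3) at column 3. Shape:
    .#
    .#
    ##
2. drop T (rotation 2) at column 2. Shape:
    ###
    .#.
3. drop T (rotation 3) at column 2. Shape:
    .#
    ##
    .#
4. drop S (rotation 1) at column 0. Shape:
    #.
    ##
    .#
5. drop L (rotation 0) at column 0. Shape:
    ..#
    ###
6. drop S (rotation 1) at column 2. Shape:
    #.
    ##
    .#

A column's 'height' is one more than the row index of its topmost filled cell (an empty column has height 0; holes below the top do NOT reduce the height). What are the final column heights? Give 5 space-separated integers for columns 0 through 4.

Drop 1: J rot3 at col 3 lands with bottom-row=0; cleared 0 line(s) (total 0); column heights now [0 0 0 1 3], max=3
Drop 2: T rot2 at col 2 lands with bottom-row=2; cleared 0 line(s) (total 0); column heights now [0 0 4 4 4], max=4
Drop 3: T rot3 at col 2 lands with bottom-row=4; cleared 0 line(s) (total 0); column heights now [0 0 6 7 4], max=7
Drop 4: S rot1 at col 0 lands with bottom-row=0; cleared 0 line(s) (total 0); column heights now [3 2 6 7 4], max=7
Drop 5: L rot0 at col 0 lands with bottom-row=6; cleared 0 line(s) (total 0); column heights now [7 7 8 7 4], max=8
Drop 6: S rot1 at col 2 lands with bottom-row=7; cleared 0 line(s) (total 0); column heights now [7 7 10 9 4], max=10

Answer: 7 7 10 9 4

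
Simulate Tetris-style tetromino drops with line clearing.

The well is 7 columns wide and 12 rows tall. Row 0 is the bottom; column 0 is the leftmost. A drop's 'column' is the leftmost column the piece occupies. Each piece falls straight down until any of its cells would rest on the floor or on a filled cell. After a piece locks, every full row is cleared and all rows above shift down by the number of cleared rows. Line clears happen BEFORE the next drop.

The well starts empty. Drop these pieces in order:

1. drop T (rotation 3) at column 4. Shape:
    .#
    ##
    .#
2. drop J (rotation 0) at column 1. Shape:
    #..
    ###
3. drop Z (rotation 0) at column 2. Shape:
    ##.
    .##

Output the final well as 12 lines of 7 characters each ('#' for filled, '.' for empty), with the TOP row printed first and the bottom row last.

Answer: .......
.......
.......
.......
.......
.......
.......
.......
..##...
...###.
.#..##.
.###.#.

Derivation:
Drop 1: T rot3 at col 4 lands with bottom-row=0; cleared 0 line(s) (total 0); column heights now [0 0 0 0 2 3 0], max=3
Drop 2: J rot0 at col 1 lands with bottom-row=0; cleared 0 line(s) (total 0); column heights now [0 2 1 1 2 3 0], max=3
Drop 3: Z rot0 at col 2 lands with bottom-row=2; cleared 0 line(s) (total 0); column heights now [0 2 4 4 3 3 0], max=4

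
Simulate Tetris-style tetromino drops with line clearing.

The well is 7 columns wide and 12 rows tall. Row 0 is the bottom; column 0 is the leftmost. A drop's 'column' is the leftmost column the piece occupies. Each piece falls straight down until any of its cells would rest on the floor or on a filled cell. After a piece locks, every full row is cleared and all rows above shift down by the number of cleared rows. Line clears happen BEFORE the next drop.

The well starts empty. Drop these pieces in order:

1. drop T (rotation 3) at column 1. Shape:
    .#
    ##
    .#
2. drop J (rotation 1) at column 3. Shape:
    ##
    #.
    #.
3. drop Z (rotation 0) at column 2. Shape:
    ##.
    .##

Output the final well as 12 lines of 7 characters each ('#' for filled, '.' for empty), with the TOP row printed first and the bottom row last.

Answer: .......
.......
.......
.......
.......
.......
.......
..##...
...##..
..###..
.###...
..##...

Derivation:
Drop 1: T rot3 at col 1 lands with bottom-row=0; cleared 0 line(s) (total 0); column heights now [0 2 3 0 0 0 0], max=3
Drop 2: J rot1 at col 3 lands with bottom-row=0; cleared 0 line(s) (total 0); column heights now [0 2 3 3 3 0 0], max=3
Drop 3: Z rot0 at col 2 lands with bottom-row=3; cleared 0 line(s) (total 0); column heights now [0 2 5 5 4 0 0], max=5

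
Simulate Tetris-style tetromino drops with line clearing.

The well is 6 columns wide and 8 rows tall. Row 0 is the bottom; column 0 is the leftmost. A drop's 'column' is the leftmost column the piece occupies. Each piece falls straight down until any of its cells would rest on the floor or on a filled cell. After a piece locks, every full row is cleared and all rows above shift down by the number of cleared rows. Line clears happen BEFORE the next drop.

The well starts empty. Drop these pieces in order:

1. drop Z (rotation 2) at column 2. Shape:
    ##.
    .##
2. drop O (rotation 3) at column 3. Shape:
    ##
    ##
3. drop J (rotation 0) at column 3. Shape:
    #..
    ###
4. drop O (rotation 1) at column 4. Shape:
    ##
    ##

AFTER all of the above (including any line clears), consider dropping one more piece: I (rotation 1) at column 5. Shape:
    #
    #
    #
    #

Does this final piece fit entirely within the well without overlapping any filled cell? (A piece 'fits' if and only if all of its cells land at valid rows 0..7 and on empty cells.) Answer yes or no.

Drop 1: Z rot2 at col 2 lands with bottom-row=0; cleared 0 line(s) (total 0); column heights now [0 0 2 2 1 0], max=2
Drop 2: O rot3 at col 3 lands with bottom-row=2; cleared 0 line(s) (total 0); column heights now [0 0 2 4 4 0], max=4
Drop 3: J rot0 at col 3 lands with bottom-row=4; cleared 0 line(s) (total 0); column heights now [0 0 2 6 5 5], max=6
Drop 4: O rot1 at col 4 lands with bottom-row=5; cleared 0 line(s) (total 0); column heights now [0 0 2 6 7 7], max=7
Test piece I rot1 at col 5 (width 1): heights before test = [0 0 2 6 7 7]; fits = False

Answer: no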